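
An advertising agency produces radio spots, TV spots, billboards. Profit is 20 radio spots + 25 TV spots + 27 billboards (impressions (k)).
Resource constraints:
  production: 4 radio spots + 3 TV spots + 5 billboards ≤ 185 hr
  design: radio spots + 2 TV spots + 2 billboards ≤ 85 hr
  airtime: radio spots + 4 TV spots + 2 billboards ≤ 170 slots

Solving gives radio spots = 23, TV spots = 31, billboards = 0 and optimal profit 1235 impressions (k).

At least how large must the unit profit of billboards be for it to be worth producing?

Binding: production and design. Non-binding: airtime (23 unused).
Slack constraints have shadow price 0 (complementary slackness).
From A_Bᵀ y = c: 4·y_production + 1·y_design = 20; 3·y_production + 2·y_design = 25.
Solving: y_production = 3, y_design = 8.
billboards enters the basis when its profit ≥ yᵀa₃ = 3·5 + 8·2 = 31.

31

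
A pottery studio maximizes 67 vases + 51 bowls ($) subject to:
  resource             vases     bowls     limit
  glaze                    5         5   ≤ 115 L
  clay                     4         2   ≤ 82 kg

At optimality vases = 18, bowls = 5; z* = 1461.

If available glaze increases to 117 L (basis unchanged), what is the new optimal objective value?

1475

Both glaze and clay are binding at x*.
From A_Bᵀ y = c: 5·y_glaze + 4·y_clay = 67; 5·y_glaze + 2·y_clay = 51.
This yields shadow prices y_glaze = 7, y_clay = 8.
Δz = y_glaze·Δb = 7 × (2) = 14, so new z* = 1461 + 14 = 1475.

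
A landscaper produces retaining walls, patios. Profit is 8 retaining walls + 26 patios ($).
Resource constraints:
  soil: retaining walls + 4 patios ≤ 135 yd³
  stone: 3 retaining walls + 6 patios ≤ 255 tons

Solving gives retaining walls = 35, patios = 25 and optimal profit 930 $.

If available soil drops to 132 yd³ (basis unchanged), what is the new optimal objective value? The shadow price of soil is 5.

Δb = -3, so new z* = 930 + (5)·(-3) = 930 − 15 = 915.

915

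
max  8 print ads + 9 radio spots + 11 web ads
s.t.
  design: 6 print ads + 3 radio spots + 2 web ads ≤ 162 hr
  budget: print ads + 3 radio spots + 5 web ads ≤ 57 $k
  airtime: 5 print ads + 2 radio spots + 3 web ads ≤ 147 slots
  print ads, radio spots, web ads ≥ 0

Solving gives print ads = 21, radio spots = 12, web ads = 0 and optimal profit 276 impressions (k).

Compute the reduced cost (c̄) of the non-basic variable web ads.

-1

Binding: design and budget. Non-binding: airtime (18 unused).
Slack constraints have shadow price 0 (complementary slackness).
From A_Bᵀ y = c: 6·y_design + 1·y_budget = 8; 3·y_design + 3·y_budget = 9.
→ y_design = 1 and y_budget = 2.
Reduced cost of web ads: c₃ − yᵀa₃ = 11 − (1·2 + 2·5) = 11 − 12 = -1.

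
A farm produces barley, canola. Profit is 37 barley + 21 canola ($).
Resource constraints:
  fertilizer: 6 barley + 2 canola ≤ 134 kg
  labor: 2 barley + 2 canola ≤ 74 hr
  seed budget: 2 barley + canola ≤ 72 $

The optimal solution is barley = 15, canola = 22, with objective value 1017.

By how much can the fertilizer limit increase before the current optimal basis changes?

80

Binding constraints: fertilizer, labor. The basis is B = [[6,2],[2,2]] with det 8.
Per unit increase in fertilizer, x* moves by d = (0.25, -0.25).
The basis stays optimal until seed budget becomes binding; allowable increase = 80 kg.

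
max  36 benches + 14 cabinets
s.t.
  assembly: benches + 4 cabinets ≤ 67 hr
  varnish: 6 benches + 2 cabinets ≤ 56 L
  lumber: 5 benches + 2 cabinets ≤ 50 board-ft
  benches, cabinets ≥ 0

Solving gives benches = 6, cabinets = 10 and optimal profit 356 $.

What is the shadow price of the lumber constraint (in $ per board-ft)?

At the optimum: assembly uses 46 of 67 (slack = 21); varnish uses 56 of 56 (binding); lumber uses 50 of 50 (binding).
By complementary slackness, y = 0 for the non-binding constraint.
The binding rows give the dual system: 6·y_varnish + 5·y_lumber = 36 and 2·y_varnish + 2·y_lumber = 14.
Solving: y_varnish = 1, y_lumber = 6.
Shadow price of lumber = 6.

6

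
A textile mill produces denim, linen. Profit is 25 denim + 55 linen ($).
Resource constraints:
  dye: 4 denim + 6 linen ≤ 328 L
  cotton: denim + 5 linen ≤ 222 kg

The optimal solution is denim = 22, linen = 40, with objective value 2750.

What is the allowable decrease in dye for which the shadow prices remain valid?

61.6

Binding constraints: dye, cotton. The basis is B = [[4,6],[1,5]] with det 14.
Per unit decrease in dye, x* moves by d = (-0.3571, 0.0714).
The basis stays optimal until denim reaches 0; allowable decrease = 61.6 L.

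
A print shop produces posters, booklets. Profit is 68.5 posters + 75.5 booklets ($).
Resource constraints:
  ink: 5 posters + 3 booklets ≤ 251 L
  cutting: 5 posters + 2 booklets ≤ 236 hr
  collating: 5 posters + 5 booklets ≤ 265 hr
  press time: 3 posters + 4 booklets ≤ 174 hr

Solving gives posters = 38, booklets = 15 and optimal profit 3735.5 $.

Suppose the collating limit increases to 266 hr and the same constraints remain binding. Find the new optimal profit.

At the optimum: ink uses 235 of 251 (slack = 16); cutting uses 220 of 236 (slack = 16); collating uses 265 of 265 (binding); press time uses 174 of 174 (binding).
Since ink, cutting are not tight, their duals are 0.
The binding rows give the dual system: 5·y_collating + 3·y_press time = 68.5 and 5·y_collating + 4·y_press time = 75.5.
This yields shadow prices y_collating = 9.5, y_press time = 7.
Δz = y_collating·Δb = 9.5 × (1) = 9.5, so new z* = 3735.5 + 9.5 = 3745.

3745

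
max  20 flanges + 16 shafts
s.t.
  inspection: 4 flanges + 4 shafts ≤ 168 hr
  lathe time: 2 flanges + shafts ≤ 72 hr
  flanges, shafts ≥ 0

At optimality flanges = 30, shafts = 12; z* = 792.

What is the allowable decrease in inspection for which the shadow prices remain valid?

Binding constraints: inspection, lathe time. The basis is B = [[4,4],[2,1]] with det -4.
Per unit decrease in inspection, x* moves by d = (0.25, -0.5).
The basis stays optimal until shafts reaches 0; allowable decrease = 24 hr.

24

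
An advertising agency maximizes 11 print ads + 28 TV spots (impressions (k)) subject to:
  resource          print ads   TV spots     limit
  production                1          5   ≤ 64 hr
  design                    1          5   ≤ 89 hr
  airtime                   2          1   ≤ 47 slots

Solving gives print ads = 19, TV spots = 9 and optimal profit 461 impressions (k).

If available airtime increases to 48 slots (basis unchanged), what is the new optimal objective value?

Check each constraint at x*: production 64/64 (tight); design 64/89 (slack 25); airtime 47/47 (tight).
Slack constraints have shadow price 0 (complementary slackness).
From A_Bᵀ y = c: 1·y_production + 2·y_airtime = 11; 5·y_production + 1·y_airtime = 28.
→ y_production = 5 and y_airtime = 3.
Δz = y_airtime·Δb = 3 × (1) = 3, so new z* = 461 + 3 = 464.

464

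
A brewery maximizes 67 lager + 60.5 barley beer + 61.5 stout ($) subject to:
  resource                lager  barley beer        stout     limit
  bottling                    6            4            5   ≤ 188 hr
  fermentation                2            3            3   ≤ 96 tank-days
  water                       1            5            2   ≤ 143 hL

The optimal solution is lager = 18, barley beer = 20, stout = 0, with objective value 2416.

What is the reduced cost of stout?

Check each constraint at x*: bottling 188/188 (tight); fermentation 96/96 (tight); water 118/143 (slack 25).
By complementary slackness, y = 0 for the non-binding constraint.
Dual feasibility on the basic columns requires 6·y_bottling + 2·y_fermentation = 67, 4·y_bottling + 3·y_fermentation = 60.5.
→ y_bottling = 8 and y_fermentation = 9.5.
Reduced cost of stout: c₃ − yᵀa₃ = 61.5 − (8·5 + 9.5·3) = 61.5 − 68.5 = -7.

-7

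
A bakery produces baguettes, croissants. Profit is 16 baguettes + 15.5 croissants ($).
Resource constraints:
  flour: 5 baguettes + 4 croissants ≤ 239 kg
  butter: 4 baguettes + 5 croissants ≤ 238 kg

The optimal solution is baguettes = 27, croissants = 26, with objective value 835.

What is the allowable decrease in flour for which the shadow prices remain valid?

Binding constraints: flour, butter. The basis is B = [[5,4],[4,5]] with det 9.
Per unit decrease in flour, x* moves by d = (-0.5556, 0.4444).
The basis stays optimal until baguettes reaches 0; allowable decrease = 48.6 kg.

48.6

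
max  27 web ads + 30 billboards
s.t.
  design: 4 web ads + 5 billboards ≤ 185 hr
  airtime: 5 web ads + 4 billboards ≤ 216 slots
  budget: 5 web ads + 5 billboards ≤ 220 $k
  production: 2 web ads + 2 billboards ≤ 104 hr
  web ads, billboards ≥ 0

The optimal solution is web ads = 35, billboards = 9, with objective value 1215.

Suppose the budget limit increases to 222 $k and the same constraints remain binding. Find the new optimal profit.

1221

At the optimum: design uses 185 of 185 (binding); airtime uses 211 of 216 (slack = 5); budget uses 220 of 220 (binding); production uses 88 of 104 (slack = 16).
Since airtime, production are not tight, their duals are 0.
From A_Bᵀ y = c: 4·y_design + 5·y_budget = 27; 5·y_design + 5·y_budget = 30.
→ y_design = 3 and y_budget = 3.
Δz = y_budget·Δb = 3 × (2) = 6, so new z* = 1215 + 6 = 1221.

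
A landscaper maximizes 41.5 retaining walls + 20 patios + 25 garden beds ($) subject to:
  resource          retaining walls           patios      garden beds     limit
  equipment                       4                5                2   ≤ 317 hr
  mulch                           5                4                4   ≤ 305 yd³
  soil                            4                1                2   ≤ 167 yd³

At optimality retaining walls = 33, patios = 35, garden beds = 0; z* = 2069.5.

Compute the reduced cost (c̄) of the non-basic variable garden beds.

Check each constraint at x*: equipment 307/317 (slack 10); mulch 305/305 (tight); soil 167/167 (tight).
Slack constraints have shadow price 0 (complementary slackness).
The binding rows give the dual system: 5·y_mulch + 4·y_soil = 41.5 and 4·y_mulch + 1·y_soil = 20.
Solving: y_mulch = 3.5, y_soil = 6.
Reduced cost of garden beds: c₃ − yᵀa₃ = 25 − (3.5·4 + 6·2) = 25 − 26 = -1.

-1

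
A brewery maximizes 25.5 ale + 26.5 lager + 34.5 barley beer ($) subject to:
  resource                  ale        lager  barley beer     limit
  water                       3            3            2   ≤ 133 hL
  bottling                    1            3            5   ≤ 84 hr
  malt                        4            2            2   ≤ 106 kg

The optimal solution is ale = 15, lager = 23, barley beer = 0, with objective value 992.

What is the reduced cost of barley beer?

At the optimum: water uses 114 of 133 (slack = 19); bottling uses 84 of 84 (binding); malt uses 106 of 106 (binding).
Slack constraints have shadow price 0 (complementary slackness).
From A_Bᵀ y = c: 1·y_bottling + 4·y_malt = 25.5; 3·y_bottling + 2·y_malt = 26.5.
This yields shadow prices y_bottling = 5.5, y_malt = 5.
Reduced cost of barley beer: c₃ − yᵀa₃ = 34.5 − (5.5·5 + 5·2) = 34.5 − 37.5 = -3.

-3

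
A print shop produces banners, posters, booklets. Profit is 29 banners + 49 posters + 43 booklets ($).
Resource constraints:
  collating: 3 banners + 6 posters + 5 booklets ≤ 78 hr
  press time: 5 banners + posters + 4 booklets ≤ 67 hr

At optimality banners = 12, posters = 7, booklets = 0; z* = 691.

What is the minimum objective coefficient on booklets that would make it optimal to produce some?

Both collating and press time are binding at x*.
From A_Bᵀ y = c: 3·y_collating + 5·y_press time = 29; 6·y_collating + 1·y_press time = 49.
→ y_collating = 8 and y_press time = 1.
booklets enters the basis when its profit ≥ yᵀa₃ = 8·5 + 1·4 = 44.

44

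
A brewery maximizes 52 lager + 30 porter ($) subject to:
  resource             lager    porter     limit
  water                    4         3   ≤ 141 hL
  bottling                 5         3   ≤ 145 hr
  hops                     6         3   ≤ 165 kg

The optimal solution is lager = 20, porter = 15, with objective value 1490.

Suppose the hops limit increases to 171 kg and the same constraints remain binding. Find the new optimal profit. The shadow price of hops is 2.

Δb = 6, so new z* = 1490 + (2)·(6) = 1490 + 12 = 1502.

1502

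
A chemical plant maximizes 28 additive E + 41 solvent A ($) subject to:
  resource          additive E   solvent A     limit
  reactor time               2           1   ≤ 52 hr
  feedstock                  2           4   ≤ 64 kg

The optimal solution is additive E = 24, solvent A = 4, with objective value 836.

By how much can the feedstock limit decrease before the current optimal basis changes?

12

Binding constraints: reactor time, feedstock. The basis is B = [[2,1],[2,4]] with det 6.
Per unit decrease in feedstock, x* moves by d = (0.1667, -0.3333).
The basis stays optimal until solvent A reaches 0; allowable decrease = 12 kg.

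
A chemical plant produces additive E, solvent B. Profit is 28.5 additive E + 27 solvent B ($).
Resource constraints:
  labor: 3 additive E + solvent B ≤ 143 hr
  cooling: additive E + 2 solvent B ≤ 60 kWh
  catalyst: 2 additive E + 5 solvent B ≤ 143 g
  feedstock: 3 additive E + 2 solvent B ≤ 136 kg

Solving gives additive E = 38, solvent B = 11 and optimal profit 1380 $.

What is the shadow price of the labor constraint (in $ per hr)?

0

At the optimum: labor uses 125 of 143 (slack = 18); cooling uses 60 of 60 (binding); catalyst uses 131 of 143 (slack = 12); feedstock uses 136 of 136 (binding).
Slack constraints have shadow price 0 (complementary slackness).
The binding rows give the dual system: 1·y_cooling + 3·y_feedstock = 28.5 and 2·y_cooling + 2·y_feedstock = 27.
→ y_cooling = 6 and y_feedstock = 7.5.
Shadow price of labor = 0.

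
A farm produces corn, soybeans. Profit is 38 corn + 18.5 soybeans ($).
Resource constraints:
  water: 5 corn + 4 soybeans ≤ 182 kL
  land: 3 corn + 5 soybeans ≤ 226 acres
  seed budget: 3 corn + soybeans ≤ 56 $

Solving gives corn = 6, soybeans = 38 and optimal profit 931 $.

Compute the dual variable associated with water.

2.5

At the optimum: water uses 182 of 182 (binding); land uses 208 of 226 (slack = 18); seed budget uses 56 of 56 (binding).
Since land is not tight, its dual is 0.
Dual feasibility on the basic columns requires 5·y_water + 3·y_seed budget = 38, 4·y_water + 1·y_seed budget = 18.5.
Solving: y_water = 2.5, y_seed budget = 8.5.
Shadow price of water = 2.5.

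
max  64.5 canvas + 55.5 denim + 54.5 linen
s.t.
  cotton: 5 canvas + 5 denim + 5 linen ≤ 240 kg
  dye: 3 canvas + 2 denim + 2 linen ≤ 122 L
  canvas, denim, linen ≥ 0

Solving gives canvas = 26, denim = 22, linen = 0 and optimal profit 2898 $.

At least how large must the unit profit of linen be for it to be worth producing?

55.5

Check each constraint at x*: cotton 240/240 (tight); dye 122/122 (tight).
Dual feasibility on the basic columns requires 5·y_cotton + 3·y_dye = 64.5, 5·y_cotton + 2·y_dye = 55.5.
This yields shadow prices y_cotton = 7.5, y_dye = 9.
linen enters the basis when its profit ≥ yᵀa₃ = 7.5·5 + 9·2 = 55.5.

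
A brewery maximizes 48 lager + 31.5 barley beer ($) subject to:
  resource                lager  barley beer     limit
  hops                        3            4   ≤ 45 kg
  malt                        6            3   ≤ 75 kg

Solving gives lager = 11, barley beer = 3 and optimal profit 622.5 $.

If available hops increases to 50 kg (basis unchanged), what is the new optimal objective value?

637.5

Check each constraint at x*: hops 45/45 (tight); malt 75/75 (tight).
From A_Bᵀ y = c: 3·y_hops + 6·y_malt = 48; 4·y_hops + 3·y_malt = 31.5.
This yields shadow prices y_hops = 3, y_malt = 6.5.
Δz = y_hops·Δb = 3 × (5) = 15, so new z* = 622.5 + 15 = 637.5.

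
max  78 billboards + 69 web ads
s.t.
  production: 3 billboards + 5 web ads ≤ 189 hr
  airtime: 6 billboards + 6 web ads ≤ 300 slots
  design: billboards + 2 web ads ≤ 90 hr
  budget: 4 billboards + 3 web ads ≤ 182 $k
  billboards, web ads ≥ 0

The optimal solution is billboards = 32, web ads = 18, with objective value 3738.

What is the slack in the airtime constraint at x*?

airtime used = 6·32 + 6·18 = 300; slack = 300 − 300 = 0.

0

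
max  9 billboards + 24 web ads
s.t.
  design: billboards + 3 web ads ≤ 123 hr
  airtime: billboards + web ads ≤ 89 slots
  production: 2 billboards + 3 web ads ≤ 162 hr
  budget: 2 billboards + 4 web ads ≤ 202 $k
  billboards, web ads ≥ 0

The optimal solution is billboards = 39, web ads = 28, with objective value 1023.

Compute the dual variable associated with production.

Check each constraint at x*: design 123/123 (tight); airtime 67/89 (slack 22); production 162/162 (tight); budget 190/202 (slack 12).
By complementary slackness, y = 0 for the non-binding constraints.
The binding rows give the dual system: 1·y_design + 2·y_production = 9 and 3·y_design + 3·y_production = 24.
This yields shadow prices y_design = 7, y_production = 1.
Shadow price of production = 1.

1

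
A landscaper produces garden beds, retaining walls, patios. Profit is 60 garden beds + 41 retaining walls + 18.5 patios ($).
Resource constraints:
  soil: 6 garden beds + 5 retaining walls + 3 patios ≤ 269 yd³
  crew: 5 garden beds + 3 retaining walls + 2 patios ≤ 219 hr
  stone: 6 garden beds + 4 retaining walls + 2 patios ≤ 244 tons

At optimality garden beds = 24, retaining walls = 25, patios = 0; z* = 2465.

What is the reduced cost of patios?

-2.5

Check each constraint at x*: soil 269/269 (tight); crew 195/219 (slack 24); stone 244/244 (tight).
By complementary slackness, y = 0 for the non-binding constraint.
From A_Bᵀ y = c: 6·y_soil + 6·y_stone = 60; 5·y_soil + 4·y_stone = 41.
→ y_soil = 1 and y_stone = 9.
Reduced cost of patios: c₃ − yᵀa₃ = 18.5 − (1·3 + 9·2) = 18.5 − 21 = -2.5.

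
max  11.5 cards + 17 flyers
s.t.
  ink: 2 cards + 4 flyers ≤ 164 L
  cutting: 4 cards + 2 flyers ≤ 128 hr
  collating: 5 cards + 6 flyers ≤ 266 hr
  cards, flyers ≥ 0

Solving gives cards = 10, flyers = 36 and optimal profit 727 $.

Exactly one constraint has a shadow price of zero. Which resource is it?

ink: 164/164 (binding)
cutting: 112/128 (slack 16)
collating: 266/266 (binding)
By complementary slackness, a constraint with positive slack has shadow price 0 → cutting.

cutting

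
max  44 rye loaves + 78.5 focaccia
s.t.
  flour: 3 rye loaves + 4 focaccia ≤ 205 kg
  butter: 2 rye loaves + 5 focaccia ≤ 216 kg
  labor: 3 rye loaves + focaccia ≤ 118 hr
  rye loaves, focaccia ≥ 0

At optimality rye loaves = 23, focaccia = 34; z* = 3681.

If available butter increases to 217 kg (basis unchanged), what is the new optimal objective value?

3689.5

Binding: flour and butter. Non-binding: labor (15 unused).
By complementary slackness, y = 0 for the non-binding constraint.
From A_Bᵀ y = c: 3·y_flour + 2·y_butter = 44; 4·y_flour + 5·y_butter = 78.5.
Solving: y_flour = 9, y_butter = 8.5.
Δz = y_butter·Δb = 8.5 × (1) = 8.5, so new z* = 3681 + 8.5 = 3689.5.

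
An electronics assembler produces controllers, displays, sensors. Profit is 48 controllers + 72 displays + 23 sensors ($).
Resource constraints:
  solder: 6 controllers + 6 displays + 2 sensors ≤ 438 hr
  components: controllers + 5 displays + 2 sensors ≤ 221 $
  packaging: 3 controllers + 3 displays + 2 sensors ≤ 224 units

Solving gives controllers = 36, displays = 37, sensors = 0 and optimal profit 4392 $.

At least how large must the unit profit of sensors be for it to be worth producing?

26

Check each constraint at x*: solder 438/438 (tight); components 221/221 (tight); packaging 219/224 (slack 5).
By complementary slackness, y = 0 for the non-binding constraint.
The binding rows give the dual system: 6·y_solder + 1·y_components = 48 and 6·y_solder + 5·y_components = 72.
→ y_solder = 7 and y_components = 6.
sensors enters the basis when its profit ≥ yᵀa₃ = 7·2 + 6·2 = 26.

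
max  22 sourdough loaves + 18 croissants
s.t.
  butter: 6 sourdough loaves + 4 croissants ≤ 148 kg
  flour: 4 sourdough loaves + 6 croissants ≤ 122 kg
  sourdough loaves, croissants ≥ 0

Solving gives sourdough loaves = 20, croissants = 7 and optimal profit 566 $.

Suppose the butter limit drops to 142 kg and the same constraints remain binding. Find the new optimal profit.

Check each constraint at x*: butter 148/148 (tight); flour 122/122 (tight).
The binding rows give the dual system: 6·y_butter + 4·y_flour = 22 and 4·y_butter + 6·y_flour = 18.
Solving: y_butter = 3, y_flour = 1.
Δz = y_butter·Δb = 3 × (-6) = -18, so new z* = 566 − 18 = 548.

548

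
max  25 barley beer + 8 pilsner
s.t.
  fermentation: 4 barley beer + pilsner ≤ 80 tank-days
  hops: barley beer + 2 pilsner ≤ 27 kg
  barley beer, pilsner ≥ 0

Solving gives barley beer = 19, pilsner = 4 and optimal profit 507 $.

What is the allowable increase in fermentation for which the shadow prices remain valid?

Binding constraints: fermentation, hops. The basis is B = [[4,1],[1,2]] with det 7.
Per unit increase in fermentation, x* moves by d = (0.2857, -0.1429).
The basis stays optimal until pilsner reaches 0; allowable increase = 28 tank-days.

28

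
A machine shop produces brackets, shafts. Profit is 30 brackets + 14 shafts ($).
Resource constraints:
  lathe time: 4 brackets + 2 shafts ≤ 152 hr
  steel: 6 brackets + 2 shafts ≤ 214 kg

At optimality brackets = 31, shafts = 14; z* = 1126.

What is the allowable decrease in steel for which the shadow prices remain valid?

62

Binding constraints: lathe time, steel. The basis is B = [[4,2],[6,2]] with det -4.
Per unit decrease in steel, x* moves by d = (-0.5, 1).
The basis stays optimal until brackets reaches 0; allowable decrease = 62 kg.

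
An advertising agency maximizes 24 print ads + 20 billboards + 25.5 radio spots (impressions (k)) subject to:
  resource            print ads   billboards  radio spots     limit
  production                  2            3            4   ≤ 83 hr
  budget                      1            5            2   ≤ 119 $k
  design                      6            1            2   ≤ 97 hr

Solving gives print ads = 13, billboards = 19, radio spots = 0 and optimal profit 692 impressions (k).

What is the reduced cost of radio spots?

At the optimum: production uses 83 of 83 (binding); budget uses 108 of 119 (slack = 11); design uses 97 of 97 (binding).
Slack constraints have shadow price 0 (complementary slackness).
From A_Bᵀ y = c: 2·y_production + 6·y_design = 24; 3·y_production + 1·y_design = 20.
This yields shadow prices y_production = 6, y_design = 2.
Reduced cost of radio spots: c₃ − yᵀa₃ = 25.5 − (6·4 + 2·2) = 25.5 − 28 = -2.5.

-2.5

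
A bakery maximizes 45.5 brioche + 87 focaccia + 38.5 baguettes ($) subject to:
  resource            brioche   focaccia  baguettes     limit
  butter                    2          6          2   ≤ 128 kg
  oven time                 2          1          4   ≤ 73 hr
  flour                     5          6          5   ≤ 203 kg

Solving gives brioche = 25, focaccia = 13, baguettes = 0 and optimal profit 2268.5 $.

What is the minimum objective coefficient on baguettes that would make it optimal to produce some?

At the optimum: butter uses 128 of 128 (binding); oven time uses 63 of 73 (slack = 10); flour uses 203 of 203 (binding).
By complementary slackness, y = 0 for the non-binding constraint.
From A_Bᵀ y = c: 2·y_butter + 5·y_flour = 45.5; 6·y_butter + 6·y_flour = 87.
Solving: y_butter = 9, y_flour = 5.5.
baguettes enters the basis when its profit ≥ yᵀa₃ = 9·2 + 5.5·5 = 45.5.

45.5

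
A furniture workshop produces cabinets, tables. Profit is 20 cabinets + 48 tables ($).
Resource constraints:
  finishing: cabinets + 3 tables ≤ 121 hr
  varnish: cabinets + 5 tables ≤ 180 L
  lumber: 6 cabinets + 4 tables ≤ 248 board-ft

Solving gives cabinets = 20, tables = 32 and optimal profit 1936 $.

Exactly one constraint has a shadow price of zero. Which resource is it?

finishing: 116/121 (slack 5)
varnish: 180/180 (binding)
lumber: 248/248 (binding)
By complementary slackness, a constraint with positive slack has shadow price 0 → finishing.

finishing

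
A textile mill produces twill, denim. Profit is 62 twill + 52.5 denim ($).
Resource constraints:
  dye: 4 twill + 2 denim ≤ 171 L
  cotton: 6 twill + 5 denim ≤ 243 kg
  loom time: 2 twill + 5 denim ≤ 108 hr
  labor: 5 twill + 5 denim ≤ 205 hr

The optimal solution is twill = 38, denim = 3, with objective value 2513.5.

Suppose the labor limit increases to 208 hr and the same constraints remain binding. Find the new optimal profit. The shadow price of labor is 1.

Δb = 3, so new z* = 2513.5 + (1)·(3) = 2513.5 + 3 = 2516.5.

2516.5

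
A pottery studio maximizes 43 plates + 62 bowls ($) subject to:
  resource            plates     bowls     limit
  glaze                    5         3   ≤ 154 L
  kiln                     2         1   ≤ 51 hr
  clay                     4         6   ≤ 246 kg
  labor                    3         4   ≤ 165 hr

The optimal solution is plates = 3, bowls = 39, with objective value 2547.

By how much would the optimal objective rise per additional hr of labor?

At the optimum: glaze uses 132 of 154 (slack = 22); kiln uses 45 of 51 (slack = 6); clay uses 246 of 246 (binding); labor uses 165 of 165 (binding).
Since glaze, kiln are not tight, their duals are 0.
Dual feasibility on the basic columns requires 4·y_clay + 3·y_labor = 43, 6·y_clay + 4·y_labor = 62.
→ y_clay = 7 and y_labor = 5.
Shadow price of labor = 5.

5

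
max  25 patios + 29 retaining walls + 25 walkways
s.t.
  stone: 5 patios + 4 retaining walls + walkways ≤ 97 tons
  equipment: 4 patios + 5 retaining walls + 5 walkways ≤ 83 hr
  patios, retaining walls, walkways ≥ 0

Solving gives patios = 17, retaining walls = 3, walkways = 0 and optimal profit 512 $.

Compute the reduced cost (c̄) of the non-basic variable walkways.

Check each constraint at x*: stone 97/97 (tight); equipment 83/83 (tight).
The binding rows give the dual system: 5·y_stone + 4·y_equipment = 25 and 4·y_stone + 5·y_equipment = 29.
This yields shadow prices y_stone = 1, y_equipment = 5.
Reduced cost of walkways: c₃ − yᵀa₃ = 25 − (1·1 + 5·5) = 25 − 26 = -1.

-1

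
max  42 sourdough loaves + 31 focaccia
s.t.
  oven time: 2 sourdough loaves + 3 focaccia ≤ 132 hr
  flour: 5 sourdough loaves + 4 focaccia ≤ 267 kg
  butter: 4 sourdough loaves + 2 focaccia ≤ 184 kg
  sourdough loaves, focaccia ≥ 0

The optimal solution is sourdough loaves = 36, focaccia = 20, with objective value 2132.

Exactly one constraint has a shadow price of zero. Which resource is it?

flour

oven time: 132/132 (binding)
flour: 260/267 (slack 7)
butter: 184/184 (binding)
By complementary slackness, a constraint with positive slack has shadow price 0 → flour.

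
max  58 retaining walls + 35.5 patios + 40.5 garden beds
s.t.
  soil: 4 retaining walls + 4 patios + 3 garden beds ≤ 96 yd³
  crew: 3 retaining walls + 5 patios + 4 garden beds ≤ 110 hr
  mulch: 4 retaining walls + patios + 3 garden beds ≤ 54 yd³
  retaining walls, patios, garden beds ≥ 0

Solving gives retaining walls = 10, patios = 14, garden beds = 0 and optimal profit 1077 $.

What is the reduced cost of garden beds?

-3

Check each constraint at x*: soil 96/96 (tight); crew 100/110 (slack 10); mulch 54/54 (tight).
By complementary slackness, y = 0 for the non-binding constraint.
Dual feasibility on the basic columns requires 4·y_soil + 4·y_mulch = 58, 4·y_soil + 1·y_mulch = 35.5.
Solving: y_soil = 7, y_mulch = 7.5.
Reduced cost of garden beds: c₃ − yᵀa₃ = 40.5 − (7·3 + 7.5·3) = 40.5 − 43.5 = -3.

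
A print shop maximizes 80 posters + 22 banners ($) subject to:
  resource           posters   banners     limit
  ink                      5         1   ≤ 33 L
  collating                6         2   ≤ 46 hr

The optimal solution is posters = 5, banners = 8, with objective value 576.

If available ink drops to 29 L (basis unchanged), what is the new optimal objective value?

548

At the optimum: ink uses 33 of 33 (binding); collating uses 46 of 46 (binding).
The binding rows give the dual system: 5·y_ink + 6·y_collating = 80 and 1·y_ink + 2·y_collating = 22.
→ y_ink = 7 and y_collating = 7.5.
Δz = y_ink·Δb = 7 × (-4) = -28, so new z* = 576 − 28 = 548.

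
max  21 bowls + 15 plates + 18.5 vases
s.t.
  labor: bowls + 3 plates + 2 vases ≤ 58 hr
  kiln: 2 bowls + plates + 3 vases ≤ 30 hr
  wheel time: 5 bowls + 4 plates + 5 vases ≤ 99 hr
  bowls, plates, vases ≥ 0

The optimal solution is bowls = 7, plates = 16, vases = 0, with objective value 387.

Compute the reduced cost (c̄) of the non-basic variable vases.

Binding: kiln and wheel time. Non-binding: labor (3 unused).
Slack constraints have shadow price 0 (complementary slackness).
The binding rows give the dual system: 2·y_kiln + 5·y_wheel time = 21 and 1·y_kiln + 4·y_wheel time = 15.
→ y_kiln = 3 and y_wheel time = 3.
Reduced cost of vases: c₃ − yᵀa₃ = 18.5 − (3·3 + 3·5) = 18.5 − 24 = -5.5.

-5.5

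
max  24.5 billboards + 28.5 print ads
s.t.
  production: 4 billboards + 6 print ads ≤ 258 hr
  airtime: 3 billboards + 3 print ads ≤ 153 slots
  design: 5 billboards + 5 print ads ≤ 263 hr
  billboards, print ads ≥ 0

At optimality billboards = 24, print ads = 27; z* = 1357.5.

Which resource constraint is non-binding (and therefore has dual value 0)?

design

production: 258/258 (binding)
airtime: 153/153 (binding)
design: 255/263 (slack 8)
By complementary slackness, a constraint with positive slack has shadow price 0 → design.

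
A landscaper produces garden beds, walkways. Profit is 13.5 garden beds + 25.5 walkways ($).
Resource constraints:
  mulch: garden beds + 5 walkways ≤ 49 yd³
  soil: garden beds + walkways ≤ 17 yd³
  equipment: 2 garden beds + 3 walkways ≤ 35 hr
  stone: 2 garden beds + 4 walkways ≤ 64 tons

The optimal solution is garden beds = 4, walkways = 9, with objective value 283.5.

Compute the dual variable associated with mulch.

Check each constraint at x*: mulch 49/49 (tight); soil 13/17 (slack 4); equipment 35/35 (tight); stone 44/64 (slack 20).
Slack constraints have shadow price 0 (complementary slackness).
Dual feasibility on the basic columns requires 1·y_mulch + 2·y_equipment = 13.5, 5·y_mulch + 3·y_equipment = 25.5.
→ y_mulch = 1.5 and y_equipment = 6.
Shadow price of mulch = 1.5.

1.5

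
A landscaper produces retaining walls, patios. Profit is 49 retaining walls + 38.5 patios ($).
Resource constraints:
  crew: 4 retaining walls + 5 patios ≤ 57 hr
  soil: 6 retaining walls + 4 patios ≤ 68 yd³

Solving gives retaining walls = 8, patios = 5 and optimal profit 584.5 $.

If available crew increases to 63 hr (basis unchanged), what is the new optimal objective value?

Both crew and soil are binding at x*.
From A_Bᵀ y = c: 4·y_crew + 6·y_soil = 49; 5·y_crew + 4·y_soil = 38.5.
Solving: y_crew = 2.5, y_soil = 6.5.
Δz = y_crew·Δb = 2.5 × (6) = 15, so new z* = 584.5 + 15 = 599.5.

599.5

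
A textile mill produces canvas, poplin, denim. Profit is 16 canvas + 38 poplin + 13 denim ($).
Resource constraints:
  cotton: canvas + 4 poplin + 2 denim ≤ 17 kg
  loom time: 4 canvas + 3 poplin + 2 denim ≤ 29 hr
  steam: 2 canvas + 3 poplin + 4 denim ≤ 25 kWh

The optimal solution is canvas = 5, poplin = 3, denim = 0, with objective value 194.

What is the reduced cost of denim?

At the optimum: cotton uses 17 of 17 (binding); loom time uses 29 of 29 (binding); steam uses 19 of 25 (slack = 6).
By complementary slackness, y = 0 for the non-binding constraint.
From A_Bᵀ y = c: 1·y_cotton + 4·y_loom time = 16; 4·y_cotton + 3·y_loom time = 38.
Solving: y_cotton = 8, y_loom time = 2.
Reduced cost of denim: c₃ − yᵀa₃ = 13 − (8·2 + 2·2) = 13 − 20 = -7.

-7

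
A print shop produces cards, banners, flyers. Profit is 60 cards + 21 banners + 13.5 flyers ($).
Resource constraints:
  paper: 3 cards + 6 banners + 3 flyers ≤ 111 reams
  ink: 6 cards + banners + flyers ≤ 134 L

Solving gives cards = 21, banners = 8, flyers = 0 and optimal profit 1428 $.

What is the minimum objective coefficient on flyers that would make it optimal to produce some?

Check each constraint at x*: paper 111/111 (tight); ink 134/134 (tight).
The binding rows give the dual system: 3·y_paper + 6·y_ink = 60 and 6·y_paper + 1·y_ink = 21.
Solving: y_paper = 2, y_ink = 9.
flyers enters the basis when its profit ≥ yᵀa₃ = 2·3 + 9·1 = 15.

15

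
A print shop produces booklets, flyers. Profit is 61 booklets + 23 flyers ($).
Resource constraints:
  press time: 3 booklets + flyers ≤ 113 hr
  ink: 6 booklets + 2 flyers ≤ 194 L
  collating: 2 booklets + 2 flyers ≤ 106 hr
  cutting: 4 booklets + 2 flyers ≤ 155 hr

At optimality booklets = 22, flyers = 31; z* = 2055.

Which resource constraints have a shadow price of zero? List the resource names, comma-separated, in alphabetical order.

cutting, press time

press time: 97/113 (slack 16)
ink: 194/194 (binding)
collating: 106/106 (binding)
cutting: 150/155 (slack 5)
By complementary slackness, a constraint with positive slack has shadow price 0 → cutting, press time.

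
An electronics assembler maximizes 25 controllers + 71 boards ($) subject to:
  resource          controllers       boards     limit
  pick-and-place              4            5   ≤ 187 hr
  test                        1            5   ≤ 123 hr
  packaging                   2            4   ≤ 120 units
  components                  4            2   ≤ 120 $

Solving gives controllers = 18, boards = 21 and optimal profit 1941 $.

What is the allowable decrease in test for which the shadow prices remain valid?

Binding constraints: test, packaging. The basis is B = [[1,5],[2,4]] with det -6.
Per unit decrease in test, x* moves by d = (0.6667, -0.3333).
The basis stays optimal until components becomes binding; allowable decrease = 3 hr.

3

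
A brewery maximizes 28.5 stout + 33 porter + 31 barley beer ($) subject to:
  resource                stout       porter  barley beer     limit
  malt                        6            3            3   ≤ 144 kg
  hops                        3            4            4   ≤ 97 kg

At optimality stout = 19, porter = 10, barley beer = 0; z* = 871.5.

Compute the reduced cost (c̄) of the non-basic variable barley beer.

-2

At the optimum: malt uses 144 of 144 (binding); hops uses 97 of 97 (binding).
From A_Bᵀ y = c: 6·y_malt + 3·y_hops = 28.5; 3·y_malt + 4·y_hops = 33.
Solving: y_malt = 1, y_hops = 7.5.
Reduced cost of barley beer: c₃ − yᵀa₃ = 31 − (1·3 + 7.5·4) = 31 − 33 = -2.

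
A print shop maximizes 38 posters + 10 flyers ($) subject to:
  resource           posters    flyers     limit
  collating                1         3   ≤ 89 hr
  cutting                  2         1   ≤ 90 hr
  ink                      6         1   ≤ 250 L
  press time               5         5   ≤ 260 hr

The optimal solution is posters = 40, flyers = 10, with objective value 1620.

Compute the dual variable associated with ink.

At the optimum: collating uses 70 of 89 (slack = 19); cutting uses 90 of 90 (binding); ink uses 250 of 250 (binding); press time uses 250 of 260 (slack = 10).
By complementary slackness, y = 0 for the non-binding constraints.
Dual feasibility on the basic columns requires 2·y_cutting + 6·y_ink = 38, 1·y_cutting + 1·y_ink = 10.
→ y_cutting = 5.5 and y_ink = 4.5.
Shadow price of ink = 4.5.

4.5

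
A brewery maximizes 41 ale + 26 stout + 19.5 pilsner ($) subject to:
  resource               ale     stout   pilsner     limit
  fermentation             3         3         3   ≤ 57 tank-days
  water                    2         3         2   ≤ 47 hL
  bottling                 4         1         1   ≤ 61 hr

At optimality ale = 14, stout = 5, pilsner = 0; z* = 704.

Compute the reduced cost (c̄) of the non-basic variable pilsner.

-6.5

At the optimum: fermentation uses 57 of 57 (binding); water uses 43 of 47 (slack = 4); bottling uses 61 of 61 (binding).
By complementary slackness, y = 0 for the non-binding constraint.
Dual feasibility on the basic columns requires 3·y_fermentation + 4·y_bottling = 41, 3·y_fermentation + 1·y_bottling = 26.
This yields shadow prices y_fermentation = 7, y_bottling = 5.
Reduced cost of pilsner: c₃ − yᵀa₃ = 19.5 − (7·3 + 5·1) = 19.5 − 26 = -6.5.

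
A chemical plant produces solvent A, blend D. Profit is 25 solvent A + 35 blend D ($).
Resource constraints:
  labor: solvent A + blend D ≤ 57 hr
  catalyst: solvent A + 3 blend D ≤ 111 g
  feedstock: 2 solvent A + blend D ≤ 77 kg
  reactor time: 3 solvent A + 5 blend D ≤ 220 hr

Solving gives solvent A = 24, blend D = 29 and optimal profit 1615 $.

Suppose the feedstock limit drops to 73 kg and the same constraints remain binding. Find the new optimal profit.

1583

Check each constraint at x*: labor 53/57 (slack 4); catalyst 111/111 (tight); feedstock 77/77 (tight); reactor time 217/220 (slack 3).
Slack constraints have shadow price 0 (complementary slackness).
The binding rows give the dual system: 1·y_catalyst + 2·y_feedstock = 25 and 3·y_catalyst + 1·y_feedstock = 35.
This yields shadow prices y_catalyst = 9, y_feedstock = 8.
Δz = y_feedstock·Δb = 8 × (-4) = -32, so new z* = 1615 − 32 = 1583.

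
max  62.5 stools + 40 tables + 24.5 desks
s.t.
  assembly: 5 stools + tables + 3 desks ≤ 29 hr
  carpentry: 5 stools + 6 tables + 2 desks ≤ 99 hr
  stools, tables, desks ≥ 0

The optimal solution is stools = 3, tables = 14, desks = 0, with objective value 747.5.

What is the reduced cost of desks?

-7.5

At the optimum: assembly uses 29 of 29 (binding); carpentry uses 99 of 99 (binding).
Dual feasibility on the basic columns requires 5·y_assembly + 5·y_carpentry = 62.5, 1·y_assembly + 6·y_carpentry = 40.
→ y_assembly = 7 and y_carpentry = 5.5.
Reduced cost of desks: c₃ − yᵀa₃ = 24.5 − (7·3 + 5.5·2) = 24.5 − 32 = -7.5.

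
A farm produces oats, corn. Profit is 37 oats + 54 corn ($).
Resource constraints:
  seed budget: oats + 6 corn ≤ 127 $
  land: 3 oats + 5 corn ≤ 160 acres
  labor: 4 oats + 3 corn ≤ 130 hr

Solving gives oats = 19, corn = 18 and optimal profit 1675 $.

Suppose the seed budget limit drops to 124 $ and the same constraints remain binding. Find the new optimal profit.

1660

At the optimum: seed budget uses 127 of 127 (binding); land uses 147 of 160 (slack = 13); labor uses 130 of 130 (binding).
Since land is not tight, its dual is 0.
From A_Bᵀ y = c: 1·y_seed budget + 4·y_labor = 37; 6·y_seed budget + 3·y_labor = 54.
→ y_seed budget = 5 and y_labor = 8.
Δz = y_seed budget·Δb = 5 × (-3) = -15, so new z* = 1675 − 15 = 1660.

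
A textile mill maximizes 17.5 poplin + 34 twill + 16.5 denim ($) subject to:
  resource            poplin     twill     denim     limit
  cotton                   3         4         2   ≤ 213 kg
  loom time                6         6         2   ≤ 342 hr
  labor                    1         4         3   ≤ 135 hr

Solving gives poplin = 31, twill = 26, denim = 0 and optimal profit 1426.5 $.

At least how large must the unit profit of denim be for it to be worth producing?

20.5

Check each constraint at x*: cotton 197/213 (slack 16); loom time 342/342 (tight); labor 135/135 (tight).
By complementary slackness, y = 0 for the non-binding constraint.
Dual feasibility on the basic columns requires 6·y_loom time + 1·y_labor = 17.5, 6·y_loom time + 4·y_labor = 34.
→ y_loom time = 2 and y_labor = 5.5.
denim enters the basis when its profit ≥ yᵀa₃ = 2·2 + 5.5·3 = 20.5.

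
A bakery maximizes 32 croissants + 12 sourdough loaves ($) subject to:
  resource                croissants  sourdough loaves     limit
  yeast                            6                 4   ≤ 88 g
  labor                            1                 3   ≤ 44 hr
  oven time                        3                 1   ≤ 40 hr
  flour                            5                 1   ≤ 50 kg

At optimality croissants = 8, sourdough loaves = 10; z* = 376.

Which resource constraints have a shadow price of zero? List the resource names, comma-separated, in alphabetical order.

labor, oven time

yeast: 88/88 (binding)
labor: 38/44 (slack 6)
oven time: 34/40 (slack 6)
flour: 50/50 (binding)
By complementary slackness, a constraint with positive slack has shadow price 0 → labor, oven time.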